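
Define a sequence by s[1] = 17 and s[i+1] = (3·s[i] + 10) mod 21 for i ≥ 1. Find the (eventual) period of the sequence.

6

Computing terms: s[1] = 17, s[2] = 19, s[3] = 4, s[4] = 1, s[5] = 13, s[6] = 7, s[7] = 10, s[8] = 19.
Since s[8] = s[2] = 19, the sequence is eventually periodic: after a pre-period of length 1 it cycles with period 6.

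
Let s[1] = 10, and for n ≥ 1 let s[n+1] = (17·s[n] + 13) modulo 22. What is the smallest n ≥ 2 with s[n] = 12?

s[1] = 10,  s[2] = 7,  s[3] = 0,  s[4] = 13,  s[5] = 14,  s[6] = 9,  s[7] = 12,  s[8] = 19,  s[9] = 6,  s[10] = 5,  s[11] = 10.
Since s[11] = s[1] = 10, the sequence is periodic with period 10.
The value 12 first appears (with n ≥ 2) at s[7].

7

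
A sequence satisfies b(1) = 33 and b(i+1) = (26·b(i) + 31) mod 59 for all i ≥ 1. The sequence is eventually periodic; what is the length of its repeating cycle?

29

Listing terms: b(1) = 33, b(2) = 4, b(3) = 17, b(4) = 1, b(5) = 57, b(6) = 38, b(7) = 16, b(8) = 34, b(9) = 30, b(10) = 44, b(11) = 54, b(12) = 19, b(13) = 53, b(14) = 52, b(15) = 26, b(16) = 58, b(17) = 5, b(18) = 43, b(19) = 28, b(20) = 51, b(21) = 0, b(22) = 31, b(23) = 11, b(24) = 22, b(25) = 13, b(26) = 15, b(27) = 8, b(28) = 3, b(29) = 50, b(30) = 33.
Since b(30) = b(1) = 33, the sequence is periodic with period 29.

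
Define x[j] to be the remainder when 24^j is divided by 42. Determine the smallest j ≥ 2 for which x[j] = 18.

4

x[1] = 24, x[2] = 30, x[3] = 6, x[4] = 18, x[5] = 12, x[6] = 36, x[7] = 24.
The sequence repeats with period 6.
The value 18 first appears (with j ≥ 2) at x[4].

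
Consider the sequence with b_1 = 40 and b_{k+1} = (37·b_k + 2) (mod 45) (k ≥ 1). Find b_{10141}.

25

Listing terms: b_1 = 40; b_2 = 42; b_3 = 26; b_4 = 19; b_5 = 30; b_6 = 32; b_7 = 16; b_8 = 9; b_9 = 20; b_{10} = 22; b_{11} = 6; b_{12} = 44; b_{13} = 10; b_{14} = 12; b_{15} = 41; b_{16} = 34; b_{17} = 0; b_{18} = 2; b_{19} = 31; b_{20} = 24; b_{21} = 35; b_{22} = 37; b_{23} = 21; b_{24} = 14; b_{25} = 25; b_{26} = 27; b_{27} = 11; b_{28} = 4; b_{29} = 15; b_{30} = 17; b_{31} = 1; b_{32} = 39; b_{33} = 5; b_{34} = 7; b_{35} = 36; b_{36} = 29; b_{37} = 40.
Since b_{37} = b_1 = 40, the sequence is periodic with period 36.
(10141 - 1) mod 36 = 24, so b_{10141} = b_{25} = 25.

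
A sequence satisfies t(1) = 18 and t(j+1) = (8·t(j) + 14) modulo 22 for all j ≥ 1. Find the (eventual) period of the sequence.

10

Listing terms: t(1) = 18; t(2) = 4; t(3) = 2; t(4) = 8; t(5) = 12; t(6) = 0; t(7) = 14; t(8) = 16; t(9) = 10; t(10) = 6; t(11) = 18.
Since t(11) = t(1) = 18, the sequence is periodic with period 10.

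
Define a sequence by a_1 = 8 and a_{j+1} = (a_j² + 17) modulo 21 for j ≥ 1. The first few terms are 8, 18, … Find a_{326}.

a_1 = 8,  a_2 = 18,  a_3 = 5,  a_4 = 0,  a_5 = 17,  a_6 = 12,  a_7 = 14,  a_8 = 3,  a_9 = 5.
Since a_9 = a_3 = 5, the sequence is eventually periodic: after a pre-period of length 2 it cycles with period 6.
For j ≥ 3, a_j depends only on (j - 3) mod 6. (326 - 3) mod 6 = 5, so a_{326} = a_8 = 3.

3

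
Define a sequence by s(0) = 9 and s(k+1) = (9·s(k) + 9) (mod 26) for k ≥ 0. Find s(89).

s(0) = 9, s(1) = 12, s(2) = 13, s(3) = 22, s(4) = 25, s(5) = 0, s(6) = 9.
The sequence repeats with period 6.
So s(89) = s(0 + ((89-0) mod 6)) = s(5) = 0.

0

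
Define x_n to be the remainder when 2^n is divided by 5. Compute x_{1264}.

Listing terms: x_1 = 2; x_2 = 4; x_3 = 3; x_4 = 1; x_5 = 2.
Since x_5 = x_1 = 2, the sequence is periodic with period 4.
(1264 - 1) mod 4 = 3, so x_{1264} = x_4 = 1.

1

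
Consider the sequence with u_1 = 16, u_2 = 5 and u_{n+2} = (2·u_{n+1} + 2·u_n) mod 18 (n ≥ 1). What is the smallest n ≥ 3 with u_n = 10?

We have u_1 = 16, u_2 = 5, u_3 = 6, u_4 = 4, u_5 = 2, u_6 = 12, u_7 = 10, u_8 = 8, u_9 = 0, u_{10} = 16, u_{11} = 14, u_{12} = 6, u_{13} = 4.
Since (u_{12}, u_{13}) = (u_3, u_4) = (6, 4) (two consecutive terms determine the rest), the sequence is eventually periodic: after a pre-period of length 2 it cycles with period 9.
The value 10 first appears (with n ≥ 3) at u_7.

7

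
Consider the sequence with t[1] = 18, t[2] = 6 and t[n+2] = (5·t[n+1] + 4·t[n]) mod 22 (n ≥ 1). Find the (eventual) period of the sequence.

40

Computing terms: t[1] = 18, t[2] = 6, t[3] = 14, t[4] = 6, t[5] = 20, t[6] = 14, t[7] = 18, t[8] = 14, t[9] = 10, t[10] = 18, t[11] = 20, t[12] = 18, t[13] = 16, t[14] = 20, t[15] = 10, t[16] = 20, t[17] = 8, t[18] = 10, t[19] = 16, t[20] = 10, t[21] = 4, t[22] = 16, t[23] = 8, t[24] = 16, t[25] = 2, t[26] = 8, t[27] = 4, t[28] = 8, t[29] = 12, t[30] = 4, t[31] = 2, t[32] = 4, t[33] = 6, t[34] = 2, t[35] = 12, t[36] = 2, t[37] = 14, t[38] = 12, t[39] = 6, t[40] = 12, t[41] = 18, t[42] = 6.
The sequence repeats with period 40.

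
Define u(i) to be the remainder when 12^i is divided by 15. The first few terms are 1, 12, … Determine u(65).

Computing terms: u(0) = 1, u(1) = 12, u(2) = 9, u(3) = 3, u(4) = 6, u(5) = 12.
Since u(5) = u(1) = 12, the sequence is eventually periodic: after a pre-period of length 1 it cycles with period 4.
For i ≥ 1, u(i) depends only on (i - 1) mod 4. (65 - 1) mod 4 = 0, so u(65) = u(1) = 12.

12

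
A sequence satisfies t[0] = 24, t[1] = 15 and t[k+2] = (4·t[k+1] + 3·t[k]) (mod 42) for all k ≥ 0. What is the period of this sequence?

42

Computing terms: t[0] = 24; t[1] = 15; t[2] = 6; t[3] = 27; t[4] = 0; t[5] = 39; t[6] = 30; t[7] = 27; t[8] = 30; t[9] = 33; t[10] = 12; t[11] = 21; t[12] = 36; t[13] = 39; t[14] = 12; t[15] = 39; t[16] = 24; t[17] = 3; t[18] = 0; t[19] = 9; t[20] = 36; t[21] = 3; t[22] = 36; t[23] = 27; t[24] = 6; t[25] = 21; t[26] = 18; t[27] = 9; t[28] = 6; t[29] = 9; t[30] = 12; t[31] = 33; t[32] = 0; t[33] = 15; t[34] = 18; t[35] = 33; t[36] = 18; t[37] = 3; t[38] = 24; t[39] = 21; t[40] = 30; t[41] = 15; t[42] = 24; t[43] = 15.
The sequence repeats with period 42.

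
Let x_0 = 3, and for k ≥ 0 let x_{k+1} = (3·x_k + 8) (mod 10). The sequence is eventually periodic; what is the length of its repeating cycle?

Listing terms: x_0 = 3,  x_1 = 7,  x_2 = 9,  x_3 = 5,  x_4 = 3.
Since x_4 = x_0 = 3, the sequence is periodic with period 4.

4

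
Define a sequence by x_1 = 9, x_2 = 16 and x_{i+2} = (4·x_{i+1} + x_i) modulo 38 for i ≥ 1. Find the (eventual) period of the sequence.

We have x_1 = 9; x_2 = 16; x_3 = 35; x_4 = 4; x_5 = 13; x_6 = 18; x_7 = 9; x_8 = 16.
Since (x_7, x_8) = (x_1, x_2) = (9, 16) (two consecutive terms determine the rest), the sequence is periodic with period 6.

6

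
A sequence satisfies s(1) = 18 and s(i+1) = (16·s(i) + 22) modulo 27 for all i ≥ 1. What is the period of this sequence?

27

s(1) = 18, s(2) = 13, s(3) = 14, s(4) = 3, s(5) = 16, s(6) = 8, s(7) = 15, s(8) = 19, s(9) = 2, s(10) = 0, s(11) = 22, s(12) = 23, s(13) = 12, s(14) = 25, s(15) = 17, s(16) = 24, s(17) = 1, s(18) = 11, s(19) = 9, s(20) = 4, s(21) = 5, s(22) = 21, s(23) = 7, s(24) = 26, s(25) = 6, s(26) = 10, s(27) = 20, s(28) = 18.
Since s(28) = s(1) = 18, the sequence is periodic with period 27.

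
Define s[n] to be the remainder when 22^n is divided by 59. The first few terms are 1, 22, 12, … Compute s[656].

16

We have s[0] = 1,  s[1] = 22,  s[2] = 12,  s[3] = 28,  s[4] = 26,  s[5] = 41,  s[6] = 17,  s[7] = 20,  s[8] = 27,  s[9] = 4,  s[10] = 29,  s[11] = 48,  s[12] = 53,  s[13] = 45,  s[14] = 46,  s[15] = 9,  s[16] = 21,  s[17] = 49,  s[18] = 16,  s[19] = 57,  s[20] = 15,  s[21] = 35,  s[22] = 3,  s[23] = 7,  s[24] = 36,  s[25] = 25,  s[26] = 19,  s[27] = 5,  s[28] = 51,  s[29] = 1.
Since s[29] = s[0] = 1, the sequence is periodic with period 29.
(656 - 0) mod 29 = 18, so s[656] = s[18] = 16.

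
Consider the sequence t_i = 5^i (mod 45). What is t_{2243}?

Computing terms: t_0 = 1; t_1 = 5; t_2 = 25; t_3 = 35; t_4 = 40; t_5 = 20; t_6 = 10; t_7 = 5.
Since t_7 = t_1 = 5, the sequence is eventually periodic: after a pre-period of length 1 it cycles with period 6.
For i ≥ 1, t_i depends only on (i - 1) mod 6. (2243 - 1) mod 6 = 4, so t_{2243} = t_5 = 20.

20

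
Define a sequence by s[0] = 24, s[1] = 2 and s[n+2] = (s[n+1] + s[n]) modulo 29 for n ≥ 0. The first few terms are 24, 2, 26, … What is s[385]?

15

Computing terms: s[0] = 24,  s[1] = 2,  s[2] = 26,  s[3] = 28,  s[4] = 25,  s[5] = 24,  s[6] = 20,  s[7] = 15,  s[8] = 6,  s[9] = 21,  s[10] = 27,  s[11] = 19,  s[12] = 17,  s[13] = 7,  s[14] = 24,  s[15] = 2.
Since (s[14], s[15]) = (s[0], s[1]) = (24, 2) (two consecutive terms determine the rest), the sequence is periodic with period 14.
(385 - 0) mod 14 = 7, so s[385] = s[7] = 15.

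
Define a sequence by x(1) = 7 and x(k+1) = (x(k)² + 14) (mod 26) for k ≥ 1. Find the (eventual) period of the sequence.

Listing terms: x(1) = 7, x(2) = 11, x(3) = 5, x(4) = 13, x(5) = 1, x(6) = 15, x(7) = 5.
Since x(7) = x(3) = 5, the sequence is eventually periodic: after a pre-period of length 2 it cycles with period 4.

4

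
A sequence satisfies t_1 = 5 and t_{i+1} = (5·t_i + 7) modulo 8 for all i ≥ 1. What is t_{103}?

3

t_1 = 5,  t_2 = 0,  t_3 = 7,  t_4 = 2,  t_5 = 1,  t_6 = 4,  t_7 = 3,  t_8 = 6,  t_9 = 5.
Since t_9 = t_1 = 5, the sequence is periodic with period 8.
So t_{103} = t_{1 + ((103-1) mod 8)} = t_7 = 3.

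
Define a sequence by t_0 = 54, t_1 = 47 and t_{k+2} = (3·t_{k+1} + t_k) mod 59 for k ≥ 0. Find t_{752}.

Computing terms: t_0 = 54, t_1 = 47, t_2 = 18, t_3 = 42, t_4 = 26, t_5 = 2, t_6 = 32, t_7 = 39, t_8 = 31, t_9 = 14, t_{10} = 14, t_{11} = 56, t_{12} = 5, t_{13} = 12, t_{14} = 41, t_{15} = 17, t_{16} = 33, t_{17} = 57, t_{18} = 27, t_{19} = 20, t_{20} = 28, t_{21} = 45, t_{22} = 45, t_{23} = 3, t_{24} = 54, t_{25} = 47.
The sequence repeats with period 24.
(752 - 0) mod 24 = 8, so t_{752} = t_8 = 31.

31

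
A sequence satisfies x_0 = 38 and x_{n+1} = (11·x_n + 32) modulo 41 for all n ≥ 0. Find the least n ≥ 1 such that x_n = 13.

Listing terms: x_0 = 38, x_1 = 40, x_2 = 21, x_3 = 17, x_4 = 14, x_5 = 22, x_6 = 28, x_7 = 12, x_8 = 0, x_9 = 32, x_{10} = 15, x_{11} = 33, x_{12} = 26, x_{13} = 31, x_{14} = 4, x_{15} = 35, x_{16} = 7, x_{17} = 27, x_{18} = 1, x_{19} = 2, x_{20} = 13, x_{21} = 11, x_{22} = 30, x_{23} = 34, x_{24} = 37, x_{25} = 29, x_{26} = 23, x_{27} = 39, x_{28} = 10, x_{29} = 19, x_{30} = 36, x_{31} = 18, x_{32} = 25, x_{33} = 20, x_{34} = 6, x_{35} = 16, x_{36} = 3, x_{37} = 24, x_{38} = 9, x_{39} = 8, x_{40} = 38.
The sequence repeats with period 40.
The value 13 first appears (with n ≥ 1) at x_{20}.

20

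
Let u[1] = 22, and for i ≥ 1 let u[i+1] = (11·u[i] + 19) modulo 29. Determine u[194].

Computing terms: u[1] = 22,  u[2] = 0,  u[3] = 19,  u[4] = 25,  u[5] = 4,  u[6] = 5,  u[7] = 16,  u[8] = 21,  u[9] = 18,  u[10] = 14,  u[11] = 28,  u[12] = 8,  u[13] = 20,  u[14] = 7,  u[15] = 9,  u[16] = 2,  u[17] = 12,  u[18] = 6,  u[19] = 27,  u[20] = 26,  u[21] = 15,  u[22] = 10,  u[23] = 13,  u[24] = 17,  u[25] = 3,  u[26] = 23,  u[27] = 11,  u[28] = 24,  u[29] = 22.
The sequence repeats with period 28.
(194 - 1) mod 28 = 25, so u[194] = u[26] = 23.

23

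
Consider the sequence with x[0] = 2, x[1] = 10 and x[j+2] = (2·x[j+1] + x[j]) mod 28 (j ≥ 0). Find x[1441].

Computing terms: x[0] = 2,  x[1] = 10,  x[2] = 22,  x[3] = 26,  x[4] = 18,  x[5] = 6,  x[6] = 2,  x[7] = 10.
The sequence repeats with period 6.
(1441 - 0) mod 6 = 1, so x[1441] = x[1] = 10.

10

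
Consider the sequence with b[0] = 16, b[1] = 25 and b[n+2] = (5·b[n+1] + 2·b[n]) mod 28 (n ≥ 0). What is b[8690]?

Listing terms: b[0] = 16; b[1] = 25; b[2] = 17; b[3] = 23; b[4] = 9; b[5] = 7; b[6] = 25; b[7] = 27; b[8] = 17; b[9] = 27; b[10] = 1; b[11] = 3; b[12] = 17; b[13] = 7; b[14] = 13; b[15] = 23; b[16] = 1; b[17] = 23; b[18] = 5; b[19] = 15; b[20] = 1; b[21] = 7; b[22] = 9; b[23] = 3; b[24] = 5; b[25] = 3; b[26] = 25; b[27] = 19; b[28] = 5; b[29] = 7; b[30] = 17; b[31] = 15; b[32] = 25; b[33] = 15; b[34] = 13; b[35] = 11; b[36] = 25; b[37] = 7; b[38] = 1; b[39] = 19; b[40] = 13; b[41] = 19; b[42] = 9; b[43] = 27; b[44] = 13; b[45] = 7; b[46] = 5; b[47] = 11; b[48] = 9; b[49] = 11; b[50] = 17; b[51] = 23.
Since (b[50], b[51]) = (b[2], b[3]) = (17, 23) (two consecutive terms determine the rest), the sequence is eventually periodic: after a pre-period of length 2 it cycles with period 48.
For n ≥ 2, b[n] depends only on (n - 2) mod 48. (8690 - 2) mod 48 = 0, so b[8690] = b[2] = 17.

17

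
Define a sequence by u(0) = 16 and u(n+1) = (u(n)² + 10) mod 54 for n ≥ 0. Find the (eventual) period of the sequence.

We have u(0) = 16; u(1) = 50; u(2) = 26; u(3) = 38; u(4) = 50.
Since u(4) = u(1) = 50, the sequence is eventually periodic: after a pre-period of length 1 it cycles with period 3.

3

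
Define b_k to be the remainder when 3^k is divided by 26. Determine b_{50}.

b_0 = 1; b_1 = 3; b_2 = 9; b_3 = 1.
The sequence repeats with period 3.
(50 - 0) mod 3 = 2, so b_{50} = b_2 = 9.

9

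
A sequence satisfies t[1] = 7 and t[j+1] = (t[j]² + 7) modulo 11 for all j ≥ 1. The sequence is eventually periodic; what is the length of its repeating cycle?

3

Computing terms: t[1] = 7, t[2] = 1, t[3] = 8, t[4] = 5, t[5] = 10, t[6] = 8.
Since t[6] = t[3] = 8, the sequence is eventually periodic: after a pre-period of length 2 it cycles with period 3.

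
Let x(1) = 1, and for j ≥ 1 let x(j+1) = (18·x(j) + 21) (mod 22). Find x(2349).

We have x(1) = 1, x(2) = 17, x(3) = 19, x(4) = 11, x(5) = 21, x(6) = 3, x(7) = 9, x(8) = 7, x(9) = 15, x(10) = 5, x(11) = 1.
Since x(11) = x(1) = 1, the sequence is periodic with period 10.
So x(2349) = x(1 + ((2349-1) mod 10)) = x(9) = 15.

15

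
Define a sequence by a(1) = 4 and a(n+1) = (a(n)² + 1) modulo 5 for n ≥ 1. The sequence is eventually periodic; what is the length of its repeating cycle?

3

Computing terms: a(1) = 4, a(2) = 2, a(3) = 0, a(4) = 1, a(5) = 2.
Since a(5) = a(2) = 2, the sequence is eventually periodic: after a pre-period of length 1 it cycles with period 3.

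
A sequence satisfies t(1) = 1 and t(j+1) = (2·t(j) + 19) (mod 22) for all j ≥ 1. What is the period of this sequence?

10

Computing terms: t(1) = 1, t(2) = 21, t(3) = 17, t(4) = 9, t(5) = 15, t(6) = 5, t(7) = 7, t(8) = 11, t(9) = 19, t(10) = 13, t(11) = 1.
Since t(11) = t(1) = 1, the sequence is periodic with period 10.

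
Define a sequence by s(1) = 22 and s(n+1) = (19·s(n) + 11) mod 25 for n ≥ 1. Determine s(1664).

Computing terms: s(1) = 22; s(2) = 4; s(3) = 12; s(4) = 14; s(5) = 2; s(6) = 24; s(7) = 17; s(8) = 9; s(9) = 7; s(10) = 19; s(11) = 22.
Since s(11) = s(1) = 22, the sequence is periodic with period 10.
So s(1664) = s(1 + ((1664-1) mod 10)) = s(4) = 14.

14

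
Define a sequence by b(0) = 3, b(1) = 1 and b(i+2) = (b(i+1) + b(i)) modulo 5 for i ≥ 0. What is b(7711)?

4

Listing terms: b(0) = 3, b(1) = 1, b(2) = 4, b(3) = 0, b(4) = 4, b(5) = 4, b(6) = 3, b(7) = 2, b(8) = 0, b(9) = 2, b(10) = 2, b(11) = 4, b(12) = 1, b(13) = 0, b(14) = 1, b(15) = 1, b(16) = 2, b(17) = 3, b(18) = 0, b(19) = 3, b(20) = 3, b(21) = 1.
The sequence repeats with period 20.
So b(7711) = b(0 + ((7711-0) mod 20)) = b(11) = 4.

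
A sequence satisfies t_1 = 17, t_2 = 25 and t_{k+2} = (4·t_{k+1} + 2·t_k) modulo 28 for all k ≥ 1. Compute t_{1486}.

0

We have t_1 = 17; t_2 = 25; t_3 = 22; t_4 = 26; t_5 = 8; t_6 = 0; t_7 = 16; t_8 = 8; t_9 = 8; t_{10} = 20; t_{11} = 12; t_{12} = 4; t_{13} = 12; t_{14} = 0; t_{15} = 24; t_{16} = 12; t_{17} = 12; t_{18} = 16; t_{19} = 4; t_{20} = 20; t_{21} = 4; t_{22} = 0; t_{23} = 8; t_{24} = 4; t_{25} = 4; t_{26} = 24; t_{27} = 20; t_{28} = 16; t_{29} = 20; t_{30} = 0; t_{31} = 12; t_{32} = 20; t_{33} = 20; t_{34} = 8; t_{35} = 16; t_{36} = 24; t_{37} = 16; t_{38} = 0; t_{39} = 4; t_{40} = 16; t_{41} = 16; t_{42} = 12; t_{43} = 24; t_{44} = 8; t_{45} = 24; t_{46} = 0; t_{47} = 20; t_{48} = 24; t_{49} = 24; t_{50} = 4; t_{51} = 8; t_{52} = 12; t_{53} = 8; t_{54} = 0.
Since (t_{53}, t_{54}) = (t_5, t_6) = (8, 0) (two consecutive terms determine the rest), the sequence is eventually periodic: after a pre-period of length 4 it cycles with period 48.
For k ≥ 5, t_k depends only on (k - 5) mod 48. (1486 - 5) mod 48 = 41, so t_{1486} = t_{46} = 0.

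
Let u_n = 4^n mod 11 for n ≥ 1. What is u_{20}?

Computing terms: u_1 = 4; u_2 = 5; u_3 = 9; u_4 = 3; u_5 = 1; u_6 = 4.
The sequence repeats with period 5.
So u_{20} = u_{1 + ((20-1) mod 5)} = u_5 = 1.

1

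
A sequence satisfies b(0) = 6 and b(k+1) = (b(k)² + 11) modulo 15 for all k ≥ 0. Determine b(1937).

b(0) = 6,  b(1) = 2,  b(2) = 0,  b(3) = 11,  b(4) = 12,  b(5) = 5,  b(6) = 6.
The sequence repeats with period 6.
So b(1937) = b(0 + ((1937-0) mod 6)) = b(5) = 5.

5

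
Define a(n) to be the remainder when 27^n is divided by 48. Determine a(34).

9

We have a(0) = 1, a(1) = 27, a(2) = 9, a(3) = 3, a(4) = 33, a(5) = 27.
Since a(5) = a(1) = 27, the sequence is eventually periodic: after a pre-period of length 1 it cycles with period 4.
For n ≥ 1, a(n) depends only on (n - 1) mod 4. (34 - 1) mod 4 = 1, so a(34) = a(2) = 9.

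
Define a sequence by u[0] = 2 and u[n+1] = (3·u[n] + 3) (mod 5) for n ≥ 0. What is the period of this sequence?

u[0] = 2, u[1] = 4, u[2] = 0, u[3] = 3, u[4] = 2.
The sequence repeats with period 4.

4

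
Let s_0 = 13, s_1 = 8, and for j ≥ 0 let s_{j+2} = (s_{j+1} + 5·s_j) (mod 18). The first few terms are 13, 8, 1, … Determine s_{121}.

8

Computing terms: s_0 = 13, s_1 = 8, s_2 = 1, s_3 = 5, s_4 = 10, s_5 = 17, s_6 = 13, s_7 = 8.
The sequence repeats with period 6.
(121 - 0) mod 6 = 1, so s_{121} = s_1 = 8.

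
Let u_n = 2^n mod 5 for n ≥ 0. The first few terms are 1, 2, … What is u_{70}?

4

u_0 = 1,  u_1 = 2,  u_2 = 4,  u_3 = 3,  u_4 = 1.
Since u_4 = u_0 = 1, the sequence is periodic with period 4.
(70 - 0) mod 4 = 2, so u_{70} = u_2 = 4.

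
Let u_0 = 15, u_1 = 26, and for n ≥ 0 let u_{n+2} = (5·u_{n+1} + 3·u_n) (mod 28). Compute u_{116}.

7

u_0 = 15,  u_1 = 26,  u_2 = 7,  u_3 = 1,  u_4 = 26,  u_5 = 21,  u_6 = 15,  u_7 = 26.
Since (u_6, u_7) = (u_0, u_1) = (15, 26) (two consecutive terms determine the rest), the sequence is periodic with period 6.
So u_{116} = u_{0 + ((116-0) mod 6)} = u_2 = 7.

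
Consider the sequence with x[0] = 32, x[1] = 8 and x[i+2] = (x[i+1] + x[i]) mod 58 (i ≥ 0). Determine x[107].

16

Computing terms: x[0] = 32; x[1] = 8; x[2] = 40; x[3] = 48; x[4] = 30; x[5] = 20; x[6] = 50; x[7] = 12; x[8] = 4; x[9] = 16; x[10] = 20; x[11] = 36; x[12] = 56; x[13] = 34; x[14] = 32; x[15] = 8.
Since (x[14], x[15]) = (x[0], x[1]) = (32, 8) (two consecutive terms determine the rest), the sequence is periodic with period 14.
So x[107] = x[0 + ((107-0) mod 14)] = x[9] = 16.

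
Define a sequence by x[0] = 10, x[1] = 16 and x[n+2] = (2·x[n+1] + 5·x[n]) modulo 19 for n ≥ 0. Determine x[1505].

We have x[0] = 10; x[1] = 16; x[2] = 6; x[3] = 16; x[4] = 5; x[5] = 14; x[6] = 15; x[7] = 5; x[8] = 9; x[9] = 5; x[10] = 17; x[11] = 2; x[12] = 13; x[13] = 17; x[14] = 4; x[15] = 17; x[16] = 16; x[17] = 3; x[18] = 10; x[19] = 16.
The sequence repeats with period 18.
So x[1505] = x[0 + ((1505-0) mod 18)] = x[11] = 2.

2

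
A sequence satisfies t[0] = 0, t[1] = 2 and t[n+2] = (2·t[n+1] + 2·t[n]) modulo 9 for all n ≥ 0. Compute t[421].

8

We have t[0] = 0; t[1] = 2; t[2] = 4; t[3] = 3; t[4] = 5; t[5] = 7; t[6] = 6; t[7] = 8; t[8] = 1; t[9] = 0; t[10] = 2.
Since (t[9], t[10]) = (t[0], t[1]) = (0, 2) (two consecutive terms determine the rest), the sequence is periodic with period 9.
(421 - 0) mod 9 = 7, so t[421] = t[7] = 8.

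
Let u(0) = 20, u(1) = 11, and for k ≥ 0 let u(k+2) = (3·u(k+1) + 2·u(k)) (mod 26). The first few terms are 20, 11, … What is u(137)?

21

Computing terms: u(0) = 20, u(1) = 11, u(2) = 21, u(3) = 7, u(4) = 11, u(5) = 21.
Since (u(4), u(5)) = (u(1), u(2)) = (11, 21) (two consecutive terms determine the rest), the sequence is eventually periodic: after a pre-period of length 1 it cycles with period 3.
For k ≥ 1, u(k) depends only on (k - 1) mod 3. (137 - 1) mod 3 = 1, so u(137) = u(2) = 21.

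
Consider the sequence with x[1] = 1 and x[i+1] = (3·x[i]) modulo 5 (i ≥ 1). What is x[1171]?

4

x[1] = 1; x[2] = 3; x[3] = 4; x[4] = 2; x[5] = 1.
Since x[5] = x[1] = 1, the sequence is periodic with period 4.
So x[1171] = x[1 + ((1171-1) mod 4)] = x[3] = 4.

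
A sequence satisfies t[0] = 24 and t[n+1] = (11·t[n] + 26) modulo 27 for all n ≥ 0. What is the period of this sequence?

We have t[0] = 24, t[1] = 20, t[2] = 3, t[3] = 5, t[4] = 0, t[5] = 26, t[6] = 15, t[7] = 2, t[8] = 21, t[9] = 14, t[10] = 18, t[11] = 8, t[12] = 6, t[13] = 11, t[14] = 12, t[15] = 23, t[16] = 9, t[17] = 17, t[18] = 24.
Since t[18] = t[0] = 24, the sequence is periodic with period 18.

18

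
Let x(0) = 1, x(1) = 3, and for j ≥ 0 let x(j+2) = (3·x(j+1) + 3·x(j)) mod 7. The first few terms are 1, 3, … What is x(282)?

3

Listing terms: x(0) = 1, x(1) = 3, x(2) = 5, x(3) = 3, x(4) = 3, x(5) = 4, x(6) = 0, x(7) = 5, x(8) = 1, x(9) = 4, x(10) = 1, x(11) = 1, x(12) = 6, x(13) = 0, x(14) = 4, x(15) = 5, x(16) = 6, x(17) = 5, x(18) = 5, x(19) = 2, x(20) = 0, x(21) = 6, x(22) = 4, x(23) = 2, x(24) = 4, x(25) = 4, x(26) = 3, x(27) = 0, x(28) = 2, x(29) = 6, x(30) = 3, x(31) = 6, x(32) = 6, x(33) = 1, x(34) = 0, x(35) = 3, x(36) = 2, x(37) = 1, x(38) = 2, x(39) = 2, x(40) = 5, x(41) = 0, x(42) = 1, x(43) = 3.
Since (x(42), x(43)) = (x(0), x(1)) = (1, 3) (two consecutive terms determine the rest), the sequence is periodic with period 42.
(282 - 0) mod 42 = 30, so x(282) = x(30) = 3.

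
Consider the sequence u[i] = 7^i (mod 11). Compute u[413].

u[0] = 1; u[1] = 7; u[2] = 5; u[3] = 2; u[4] = 3; u[5] = 10; u[6] = 4; u[7] = 6; u[8] = 9; u[9] = 8; u[10] = 1.
The sequence repeats with period 10.
(413 - 0) mod 10 = 3, so u[413] = u[3] = 2.

2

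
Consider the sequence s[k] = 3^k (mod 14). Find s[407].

5

Computing terms: s[0] = 1; s[1] = 3; s[2] = 9; s[3] = 13; s[4] = 11; s[5] = 5; s[6] = 1.
The sequence repeats with period 6.
(407 - 0) mod 6 = 5, so s[407] = s[5] = 5.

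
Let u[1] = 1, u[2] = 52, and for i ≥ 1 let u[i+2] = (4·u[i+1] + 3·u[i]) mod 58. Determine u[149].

Computing terms: u[1] = 1; u[2] = 52; u[3] = 37; u[4] = 14; u[5] = 51; u[6] = 14; u[7] = 35; u[8] = 8; u[9] = 21; u[10] = 50; u[11] = 31; u[12] = 42; u[13] = 29; u[14] = 10; u[15] = 11; u[16] = 16; u[17] = 39; u[18] = 30; u[19] = 5; u[20] = 52; u[21] = 49; u[22] = 4; u[23] = 47; u[24] = 26; u[25] = 13; u[26] = 14; u[27] = 37; u[28] = 16; u[29] = 1; u[30] = 52.
The sequence repeats with period 28.
(149 - 1) mod 28 = 8, so u[149] = u[9] = 21.

21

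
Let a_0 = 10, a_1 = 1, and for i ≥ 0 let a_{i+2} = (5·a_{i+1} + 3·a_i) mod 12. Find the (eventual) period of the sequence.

6

We have a_0 = 10,  a_1 = 1,  a_2 = 11,  a_3 = 10,  a_4 = 11,  a_5 = 1,  a_6 = 2,  a_7 = 1,  a_8 = 11.
Since (a_7, a_8) = (a_1, a_2) = (1, 11) (two consecutive terms determine the rest), the sequence is eventually periodic: after a pre-period of length 1 it cycles with period 6.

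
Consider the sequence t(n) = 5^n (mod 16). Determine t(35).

Computing terms: t(0) = 1,  t(1) = 5,  t(2) = 9,  t(3) = 13,  t(4) = 1.
Since t(4) = t(0) = 1, the sequence is periodic with period 4.
(35 - 0) mod 4 = 3, so t(35) = t(3) = 13.

13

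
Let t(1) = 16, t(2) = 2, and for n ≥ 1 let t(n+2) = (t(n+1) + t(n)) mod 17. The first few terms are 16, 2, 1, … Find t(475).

11

t(1) = 16; t(2) = 2; t(3) = 1; t(4) = 3; t(5) = 4; t(6) = 7; t(7) = 11; t(8) = 1; t(9) = 12; t(10) = 13; t(11) = 8; t(12) = 4; t(13) = 12; t(14) = 16; t(15) = 11; t(16) = 10; t(17) = 4; t(18) = 14; t(19) = 1; t(20) = 15; t(21) = 16; t(22) = 14; t(23) = 13; t(24) = 10; t(25) = 6; t(26) = 16; t(27) = 5; t(28) = 4; t(29) = 9; t(30) = 13; t(31) = 5; t(32) = 1; t(33) = 6; t(34) = 7; t(35) = 13; t(36) = 3; t(37) = 16; t(38) = 2.
The sequence repeats with period 36.
So t(475) = t(1 + ((475-1) mod 36)) = t(7) = 11.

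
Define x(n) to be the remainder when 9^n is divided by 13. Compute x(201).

Listing terms: x(0) = 1,  x(1) = 9,  x(2) = 3,  x(3) = 1.
Since x(3) = x(0) = 1, the sequence is periodic with period 3.
So x(201) = x(0 + ((201-0) mod 3)) = x(0) = 1.

1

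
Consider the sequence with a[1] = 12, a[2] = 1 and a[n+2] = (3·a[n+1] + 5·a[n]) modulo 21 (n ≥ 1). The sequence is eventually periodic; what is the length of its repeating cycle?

Computing terms: a[1] = 12,  a[2] = 1,  a[3] = 0,  a[4] = 5,  a[5] = 15,  a[6] = 7,  a[7] = 12,  a[8] = 8,  a[9] = 0,  a[10] = 19,  a[11] = 15,  a[12] = 14,  a[13] = 12,  a[14] = 1.
The sequence repeats with period 12.

12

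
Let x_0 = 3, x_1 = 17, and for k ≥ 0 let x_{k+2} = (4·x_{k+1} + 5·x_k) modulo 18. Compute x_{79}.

Listing terms: x_0 = 3,  x_1 = 17,  x_2 = 11,  x_3 = 3,  x_4 = 13,  x_5 = 13,  x_6 = 9,  x_7 = 11,  x_8 = 17,  x_9 = 15,  x_{10} = 1,  x_{11} = 7,  x_{12} = 15,  x_{13} = 5,  x_{14} = 5,  x_{15} = 9,  x_{16} = 7,  x_{17} = 1,  x_{18} = 3,  x_{19} = 17.
The sequence repeats with period 18.
(79 - 0) mod 18 = 7, so x_{79} = x_7 = 11.

11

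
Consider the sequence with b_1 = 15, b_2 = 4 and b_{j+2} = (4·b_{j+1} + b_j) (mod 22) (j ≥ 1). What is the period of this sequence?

b_1 = 15; b_2 = 4; b_3 = 9; b_4 = 18; b_5 = 15; b_6 = 12; b_7 = 19; b_8 = 0; b_9 = 19; b_{10} = 10; b_{11} = 15; b_{12} = 4.
Since (b_{11}, b_{12}) = (b_1, b_2) = (15, 4) (two consecutive terms determine the rest), the sequence is periodic with period 10.

10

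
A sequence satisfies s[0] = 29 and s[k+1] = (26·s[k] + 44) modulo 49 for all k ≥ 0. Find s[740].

Listing terms: s[0] = 29,  s[1] = 14,  s[2] = 16,  s[3] = 19,  s[4] = 48,  s[5] = 18,  s[6] = 22,  s[7] = 28,  s[8] = 37,  s[9] = 26,  s[10] = 34,  s[11] = 46,  s[12] = 15,  s[13] = 42,  s[14] = 9,  s[15] = 33,  s[16] = 20,  s[17] = 25,  s[18] = 8,  s[19] = 7,  s[20] = 30,  s[21] = 40,  s[22] = 6,  s[23] = 4,  s[24] = 1,  s[25] = 21,  s[26] = 2,  s[27] = 47,  s[28] = 41,  s[29] = 32,  s[30] = 43,  s[31] = 35,  s[32] = 23,  s[33] = 5,  s[34] = 27,  s[35] = 11,  s[36] = 36,  s[37] = 0,  s[38] = 44,  s[39] = 12,  s[40] = 13,  s[41] = 39,  s[42] = 29.
The sequence repeats with period 42.
So s[740] = s[0 + ((740-0) mod 42)] = s[26] = 2.

2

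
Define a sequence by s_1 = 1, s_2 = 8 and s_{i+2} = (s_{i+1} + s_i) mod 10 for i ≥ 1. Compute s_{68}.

Computing terms: s_1 = 1, s_2 = 8, s_3 = 9, s_4 = 7, s_5 = 6, s_6 = 3, s_7 = 9, s_8 = 2, s_9 = 1, s_{10} = 3, s_{11} = 4, s_{12} = 7, s_{13} = 1, s_{14} = 8.
The sequence repeats with period 12.
So s_{68} = s_{1 + ((68-1) mod 12)} = s_8 = 2.

2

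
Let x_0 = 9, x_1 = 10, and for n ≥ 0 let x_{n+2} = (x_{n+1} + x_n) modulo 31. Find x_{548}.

17

Computing terms: x_0 = 9, x_1 = 10, x_2 = 19, x_3 = 29, x_4 = 17, x_5 = 15, x_6 = 1, x_7 = 16, x_8 = 17, x_9 = 2, x_{10} = 19, x_{11} = 21, x_{12} = 9, x_{13} = 30, x_{14} = 8, x_{15} = 7, x_{16} = 15, x_{17} = 22, x_{18} = 6, x_{19} = 28, x_{20} = 3, x_{21} = 0, x_{22} = 3, x_{23} = 3, x_{24} = 6, x_{25} = 9, x_{26} = 15, x_{27} = 24, x_{28} = 8, x_{29} = 1, x_{30} = 9, x_{31} = 10.
The sequence repeats with period 30.
So x_{548} = x_{0 + ((548-0) mod 30)} = x_8 = 17.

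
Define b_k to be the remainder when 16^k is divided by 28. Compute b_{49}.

16

Listing terms: b_0 = 1,  b_1 = 16,  b_2 = 4,  b_3 = 8,  b_4 = 16.
Since b_4 = b_1 = 16, the sequence is eventually periodic: after a pre-period of length 1 it cycles with period 3.
For k ≥ 1, b_k depends only on (k - 1) mod 3. (49 - 1) mod 3 = 0, so b_{49} = b_1 = 16.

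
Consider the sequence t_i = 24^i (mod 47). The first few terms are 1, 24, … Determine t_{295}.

16

Computing terms: t_0 = 1, t_1 = 24, t_2 = 12, t_3 = 6, t_4 = 3, t_5 = 25, t_6 = 36, t_7 = 18, t_8 = 9, t_9 = 28, t_{10} = 14, t_{11} = 7, t_{12} = 27, t_{13} = 37, t_{14} = 42, t_{15} = 21, t_{16} = 34, t_{17} = 17, t_{18} = 32, t_{19} = 16, t_{20} = 8, t_{21} = 4, t_{22} = 2, t_{23} = 1.
The sequence repeats with period 23.
So t_{295} = t_{0 + ((295-0) mod 23)} = t_{19} = 16.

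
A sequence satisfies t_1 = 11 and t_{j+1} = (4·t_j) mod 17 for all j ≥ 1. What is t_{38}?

We have t_1 = 11; t_2 = 10; t_3 = 6; t_4 = 7; t_5 = 11.
Since t_5 = t_1 = 11, the sequence is periodic with period 4.
So t_{38} = t_{1 + ((38-1) mod 4)} = t_2 = 10.

10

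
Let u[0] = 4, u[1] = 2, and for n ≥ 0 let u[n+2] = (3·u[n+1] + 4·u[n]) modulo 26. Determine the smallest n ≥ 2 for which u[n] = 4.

5

Listing terms: u[0] = 4,  u[1] = 2,  u[2] = 22,  u[3] = 22,  u[4] = 24,  u[5] = 4,  u[6] = 4,  u[7] = 2.
The sequence repeats with period 6.
The value 4 first appears (with n ≥ 2) at u[5].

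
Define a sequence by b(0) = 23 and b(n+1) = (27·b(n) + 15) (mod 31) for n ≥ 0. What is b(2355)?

14

We have b(0) = 23, b(1) = 16, b(2) = 13, b(3) = 25, b(4) = 8, b(5) = 14, b(6) = 21, b(7) = 24, b(8) = 12, b(9) = 29, b(10) = 23.
Since b(10) = b(0) = 23, the sequence is periodic with period 10.
So b(2355) = b(0 + ((2355-0) mod 10)) = b(5) = 14.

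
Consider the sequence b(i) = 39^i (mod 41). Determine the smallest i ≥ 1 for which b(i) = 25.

14

Listing terms: b(0) = 1,  b(1) = 39,  b(2) = 4,  b(3) = 33,  b(4) = 16,  b(5) = 9,  b(6) = 23,  b(7) = 36,  b(8) = 10,  b(9) = 21,  b(10) = 40,  b(11) = 2,  b(12) = 37,  b(13) = 8,  b(14) = 25,  b(15) = 32,  b(16) = 18,  b(17) = 5,  b(18) = 31,  b(19) = 20,  b(20) = 1.
Since b(20) = b(0) = 1, the sequence is periodic with period 20.
The value 25 first appears (with i ≥ 1) at b(14).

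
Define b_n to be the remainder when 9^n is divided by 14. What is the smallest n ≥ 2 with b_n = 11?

2

Computing terms: b_1 = 9, b_2 = 11, b_3 = 1, b_4 = 9.
Since b_4 = b_1 = 9, the sequence is periodic with period 3.
The value 11 first appears (with n ≥ 2) at b_2.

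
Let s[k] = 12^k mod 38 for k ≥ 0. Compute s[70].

Listing terms: s[0] = 1; s[1] = 12; s[2] = 30; s[3] = 18; s[4] = 26; s[5] = 8; s[6] = 20; s[7] = 12.
Since s[7] = s[1] = 12, the sequence is eventually periodic: after a pre-period of length 1 it cycles with period 6.
For k ≥ 1, s[k] depends only on (k - 1) mod 6. (70 - 1) mod 6 = 3, so s[70] = s[4] = 26.

26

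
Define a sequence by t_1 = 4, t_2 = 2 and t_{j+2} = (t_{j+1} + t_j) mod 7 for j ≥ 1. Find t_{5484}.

6

We have t_1 = 4, t_2 = 2, t_3 = 6, t_4 = 1, t_5 = 0, t_6 = 1, t_7 = 1, t_8 = 2, t_9 = 3, t_{10} = 5, t_{11} = 1, t_{12} = 6, t_{13} = 0, t_{14} = 6, t_{15} = 6, t_{16} = 5, t_{17} = 4, t_{18} = 2.
Since (t_{17}, t_{18}) = (t_1, t_2) = (4, 2) (two consecutive terms determine the rest), the sequence is periodic with period 16.
So t_{5484} = t_{1 + ((5484-1) mod 16)} = t_{12} = 6.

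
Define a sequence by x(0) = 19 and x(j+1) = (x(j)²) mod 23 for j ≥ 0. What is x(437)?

8

Computing terms: x(0) = 19, x(1) = 16, x(2) = 3, x(3) = 9, x(4) = 12, x(5) = 6, x(6) = 13, x(7) = 8, x(8) = 18, x(9) = 2, x(10) = 4, x(11) = 16.
Since x(11) = x(1) = 16, the sequence is eventually periodic: after a pre-period of length 1 it cycles with period 10.
For j ≥ 1, x(j) depends only on (j - 1) mod 10. (437 - 1) mod 10 = 6, so x(437) = x(7) = 8.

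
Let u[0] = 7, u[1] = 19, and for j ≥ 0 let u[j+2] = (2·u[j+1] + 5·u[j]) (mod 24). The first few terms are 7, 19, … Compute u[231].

Listing terms: u[0] = 7, u[1] = 19, u[2] = 1, u[3] = 1, u[4] = 7, u[5] = 19.
The sequence repeats with period 4.
(231 - 0) mod 4 = 3, so u[231] = u[3] = 1.

1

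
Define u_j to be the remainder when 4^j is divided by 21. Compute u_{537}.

1

u_1 = 4, u_2 = 16, u_3 = 1, u_4 = 4.
The sequence repeats with period 3.
So u_{537} = u_{1 + ((537-1) mod 3)} = u_3 = 1.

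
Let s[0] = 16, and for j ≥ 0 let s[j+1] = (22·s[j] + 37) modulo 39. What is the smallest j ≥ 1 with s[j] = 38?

1

Listing terms: s[0] = 16,  s[1] = 38,  s[2] = 15,  s[3] = 16.
The sequence repeats with period 3.
The value 38 first appears (with j ≥ 1) at s[1].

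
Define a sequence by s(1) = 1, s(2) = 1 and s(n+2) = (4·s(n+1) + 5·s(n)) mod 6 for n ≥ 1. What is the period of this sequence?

Computing terms: s(1) = 1, s(2) = 1, s(3) = 3, s(4) = 5, s(5) = 5, s(6) = 3, s(7) = 1, s(8) = 1.
The sequence repeats with period 6.

6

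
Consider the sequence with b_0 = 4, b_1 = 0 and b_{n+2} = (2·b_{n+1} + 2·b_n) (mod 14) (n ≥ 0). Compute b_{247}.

8

We have b_0 = 4, b_1 = 0, b_2 = 8, b_3 = 2, b_4 = 6, b_5 = 2, b_6 = 2, b_7 = 8, b_8 = 6, b_9 = 0, b_{10} = 12, b_{11} = 10, b_{12} = 2, b_{13} = 10, b_{14} = 10, b_{15} = 12, b_{16} = 2, b_{17} = 0, b_{18} = 4, b_{19} = 8, b_{20} = 10, b_{21} = 8, b_{22} = 8, b_{23} = 4, b_{24} = 10, b_{25} = 0, b_{26} = 6, b_{27} = 12, b_{28} = 8, b_{29} = 12, b_{30} = 12, b_{31} = 6, b_{32} = 8, b_{33} = 0, b_{34} = 2, b_{35} = 4, b_{36} = 12, b_{37} = 4, b_{38} = 4, b_{39} = 2, b_{40} = 12, b_{41} = 0, b_{42} = 10, b_{43} = 6, b_{44} = 4, b_{45} = 6, b_{46} = 6, b_{47} = 10, b_{48} = 4, b_{49} = 0.
Since (b_{48}, b_{49}) = (b_0, b_1) = (4, 0) (two consecutive terms determine the rest), the sequence is periodic with period 48.
So b_{247} = b_{0 + ((247-0) mod 48)} = b_7 = 8.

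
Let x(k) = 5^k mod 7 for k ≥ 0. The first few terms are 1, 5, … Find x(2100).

Computing terms: x(0) = 1,  x(1) = 5,  x(2) = 4,  x(3) = 6,  x(4) = 2,  x(5) = 3,  x(6) = 1.
Since x(6) = x(0) = 1, the sequence is periodic with period 6.
(2100 - 0) mod 6 = 0, so x(2100) = x(0) = 1.

1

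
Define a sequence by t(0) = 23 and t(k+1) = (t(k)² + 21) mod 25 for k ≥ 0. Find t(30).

12

Listing terms: t(0) = 23,  t(1) = 0,  t(2) = 21,  t(3) = 12,  t(4) = 15,  t(5) = 21.
Since t(5) = t(2) = 21, the sequence is eventually periodic: after a pre-period of length 2 it cycles with period 3.
For k ≥ 2, t(k) depends only on (k - 2) mod 3. (30 - 2) mod 3 = 1, so t(30) = t(3) = 12.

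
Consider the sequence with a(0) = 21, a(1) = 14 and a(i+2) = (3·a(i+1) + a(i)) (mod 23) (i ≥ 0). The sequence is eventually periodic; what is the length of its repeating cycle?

We have a(0) = 21, a(1) = 14, a(2) = 17, a(3) = 19, a(4) = 5, a(5) = 11, a(6) = 15, a(7) = 10, a(8) = 22, a(9) = 7, a(10) = 20, a(11) = 21, a(12) = 14.
The sequence repeats with period 11.

11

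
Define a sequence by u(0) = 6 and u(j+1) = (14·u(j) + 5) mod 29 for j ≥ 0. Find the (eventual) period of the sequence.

We have u(0) = 6,  u(1) = 2,  u(2) = 4,  u(3) = 3,  u(4) = 18,  u(5) = 25,  u(6) = 7,  u(7) = 16,  u(8) = 26,  u(9) = 21,  u(10) = 9,  u(11) = 15,  u(12) = 12,  u(13) = 28,  u(14) = 20,  u(15) = 24,  u(16) = 22,  u(17) = 23,  u(18) = 8,  u(19) = 1,  u(20) = 19,  u(21) = 10,  u(22) = 0,  u(23) = 5,  u(24) = 17,  u(25) = 11,  u(26) = 14,  u(27) = 27,  u(28) = 6.
Since u(28) = u(0) = 6, the sequence is periodic with period 28.

28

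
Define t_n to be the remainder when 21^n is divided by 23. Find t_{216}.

t_0 = 1,  t_1 = 21,  t_2 = 4,  t_3 = 15,  t_4 = 16,  t_5 = 14,  t_6 = 18,  t_7 = 10,  t_8 = 3,  t_9 = 17,  t_{10} = 12,  t_{11} = 22,  t_{12} = 2,  t_{13} = 19,  t_{14} = 8,  t_{15} = 7,  t_{16} = 9,  t_{17} = 5,  t_{18} = 13,  t_{19} = 20,  t_{20} = 6,  t_{21} = 11,  t_{22} = 1.
The sequence repeats with period 22.
So t_{216} = t_{0 + ((216-0) mod 22)} = t_{18} = 13.

13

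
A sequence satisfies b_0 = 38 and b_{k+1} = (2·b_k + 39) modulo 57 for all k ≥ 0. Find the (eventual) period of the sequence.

18

Computing terms: b_0 = 38,  b_1 = 1,  b_2 = 41,  b_3 = 7,  b_4 = 53,  b_5 = 31,  b_6 = 44,  b_7 = 13,  b_8 = 8,  b_9 = 55,  b_{10} = 35,  b_{11} = 52,  b_{12} = 29,  b_{13} = 40,  b_{14} = 5,  b_{15} = 49,  b_{16} = 23,  b_{17} = 28,  b_{18} = 38.
Since b_{18} = b_0 = 38, the sequence is periodic with period 18.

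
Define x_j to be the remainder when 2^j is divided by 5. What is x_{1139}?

Listing terms: x_1 = 2, x_2 = 4, x_3 = 3, x_4 = 1, x_5 = 2.
Since x_5 = x_1 = 2, the sequence is periodic with period 4.
So x_{1139} = x_{1 + ((1139-1) mod 4)} = x_3 = 3.

3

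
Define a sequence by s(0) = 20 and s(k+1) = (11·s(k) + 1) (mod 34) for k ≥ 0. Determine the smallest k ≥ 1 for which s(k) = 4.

s(0) = 20,  s(1) = 17,  s(2) = 18,  s(3) = 29,  s(4) = 14,  s(5) = 19,  s(6) = 6,  s(7) = 33,  s(8) = 24,  s(9) = 27,  s(10) = 26,  s(11) = 15,  s(12) = 30,  s(13) = 25,  s(14) = 4,  s(15) = 11,  s(16) = 20.
The sequence repeats with period 16.
The value 4 first appears (with k ≥ 1) at s(14).

14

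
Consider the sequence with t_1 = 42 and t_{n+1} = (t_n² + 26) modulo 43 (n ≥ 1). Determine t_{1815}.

Listing terms: t_1 = 42,  t_2 = 27,  t_3 = 24,  t_4 = 0,  t_5 = 26,  t_6 = 14,  t_7 = 7,  t_8 = 32,  t_9 = 18,  t_{10} = 6,  t_{11} = 19,  t_{12} = 0.
Since t_{12} = t_4 = 0, the sequence is eventually periodic: after a pre-period of length 3 it cycles with period 8.
For n ≥ 4, t_n depends only on (n - 4) mod 8. (1815 - 4) mod 8 = 3, so t_{1815} = t_7 = 7.

7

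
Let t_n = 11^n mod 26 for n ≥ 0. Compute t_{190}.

Listing terms: t_0 = 1, t_1 = 11, t_2 = 17, t_3 = 5, t_4 = 3, t_5 = 7, t_6 = 25, t_7 = 15, t_8 = 9, t_9 = 21, t_{10} = 23, t_{11} = 19, t_{12} = 1.
Since t_{12} = t_0 = 1, the sequence is periodic with period 12.
(190 - 0) mod 12 = 10, so t_{190} = t_{10} = 23.

23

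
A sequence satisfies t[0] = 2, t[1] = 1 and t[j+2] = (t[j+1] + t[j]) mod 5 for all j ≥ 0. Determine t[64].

t[0] = 2, t[1] = 1, t[2] = 3, t[3] = 4, t[4] = 2, t[5] = 1.
Since (t[4], t[5]) = (t[0], t[1]) = (2, 1) (two consecutive terms determine the rest), the sequence is periodic with period 4.
(64 - 0) mod 4 = 0, so t[64] = t[0] = 2.

2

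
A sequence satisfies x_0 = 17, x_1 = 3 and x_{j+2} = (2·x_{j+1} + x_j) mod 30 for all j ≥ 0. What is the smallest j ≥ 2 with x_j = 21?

5

Listing terms: x_0 = 17; x_1 = 3; x_2 = 23; x_3 = 19; x_4 = 1; x_5 = 21; x_6 = 13; x_7 = 17; x_8 = 17; x_9 = 21; x_{10} = 29; x_{11} = 19; x_{12} = 7; x_{13} = 3; x_{14} = 13; x_{15} = 29; x_{16} = 11; x_{17} = 21; x_{18} = 23; x_{19} = 7; x_{20} = 7; x_{21} = 21; x_{22} = 19; x_{23} = 29; x_{24} = 17; x_{25} = 3.
The sequence repeats with period 24.
The value 21 first appears (with j ≥ 2) at x_5.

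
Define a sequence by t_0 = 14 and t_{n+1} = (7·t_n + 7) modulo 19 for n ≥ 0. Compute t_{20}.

1

Computing terms: t_0 = 14; t_1 = 10; t_2 = 1; t_3 = 14.
Since t_3 = t_0 = 14, the sequence is periodic with period 3.
So t_{20} = t_{0 + ((20-0) mod 3)} = t_2 = 1.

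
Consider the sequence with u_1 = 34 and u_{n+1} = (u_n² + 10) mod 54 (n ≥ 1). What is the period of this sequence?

3

u_1 = 34, u_2 = 32, u_3 = 8, u_4 = 20, u_5 = 32.
Since u_5 = u_2 = 32, the sequence is eventually periodic: after a pre-period of length 1 it cycles with period 3.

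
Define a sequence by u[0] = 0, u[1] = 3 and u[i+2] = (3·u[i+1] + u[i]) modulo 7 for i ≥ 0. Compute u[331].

5

u[0] = 0; u[1] = 3; u[2] = 2; u[3] = 2; u[4] = 1; u[5] = 5; u[6] = 2; u[7] = 4; u[8] = 0; u[9] = 4; u[10] = 5; u[11] = 5; u[12] = 6; u[13] = 2; u[14] = 5; u[15] = 3; u[16] = 0; u[17] = 3.
Since (u[16], u[17]) = (u[0], u[1]) = (0, 3) (two consecutive terms determine the rest), the sequence is periodic with period 16.
So u[331] = u[0 + ((331-0) mod 16)] = u[11] = 5.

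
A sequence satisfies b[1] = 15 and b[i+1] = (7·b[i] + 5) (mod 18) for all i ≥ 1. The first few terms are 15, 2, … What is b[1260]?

Listing terms: b[1] = 15,  b[2] = 2,  b[3] = 1,  b[4] = 12,  b[5] = 17,  b[6] = 16,  b[7] = 9,  b[8] = 14,  b[9] = 13,  b[10] = 6,  b[11] = 11,  b[12] = 10,  b[13] = 3,  b[14] = 8,  b[15] = 7,  b[16] = 0,  b[17] = 5,  b[18] = 4,  b[19] = 15.
Since b[19] = b[1] = 15, the sequence is periodic with period 18.
So b[1260] = b[1 + ((1260-1) mod 18)] = b[18] = 4.

4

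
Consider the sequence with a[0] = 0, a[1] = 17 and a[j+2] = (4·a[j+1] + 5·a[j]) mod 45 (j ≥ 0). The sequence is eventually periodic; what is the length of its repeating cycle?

a[0] = 0, a[1] = 17, a[2] = 23, a[3] = 42, a[4] = 13, a[5] = 37, a[6] = 33, a[7] = 2, a[8] = 38, a[9] = 27, a[10] = 28, a[11] = 22, a[12] = 3, a[13] = 32, a[14] = 8, a[15] = 12, a[16] = 43, a[17] = 7, a[18] = 18, a[19] = 17, a[20] = 23.
Since (a[19], a[20]) = (a[1], a[2]) = (17, 23) (two consecutive terms determine the rest), the sequence is eventually periodic: after a pre-period of length 1 it cycles with period 18.

18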